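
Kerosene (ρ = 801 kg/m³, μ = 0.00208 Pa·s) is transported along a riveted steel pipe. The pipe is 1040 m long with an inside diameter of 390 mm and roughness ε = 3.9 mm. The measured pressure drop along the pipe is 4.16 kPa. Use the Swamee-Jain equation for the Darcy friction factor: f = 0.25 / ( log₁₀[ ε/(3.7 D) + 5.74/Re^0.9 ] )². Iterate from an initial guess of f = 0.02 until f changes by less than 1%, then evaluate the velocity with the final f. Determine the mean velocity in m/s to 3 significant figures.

Rearranging Darcy-Weisbach: V = √(2·ΔP·D/(f·L·ρ)). With ε/D = 0.0039/0.39 = 0.01, iterate starting from f = 0.02:
  f = 0.02 → V = √(2·4160·0.39/(0.02·1040·801)) = 0.4413 m/s; Re = ρVD/μ = 6.628e+04; f → 0.03912
  f = 0.03912 → V = 0.3155 m/s; Re = 4.739e+04; f → 0.03954
  f = 0.03954 → V = 0.3139 m/s; Re = 4.714e+04; f → 0.03955
Converged (Δf/f < 1%). With the final f = 0.03955: V = √(2·4160·0.39/(0.03955·1040·801)) = 0.3138 m/s.

V ≈ 0.314 m/s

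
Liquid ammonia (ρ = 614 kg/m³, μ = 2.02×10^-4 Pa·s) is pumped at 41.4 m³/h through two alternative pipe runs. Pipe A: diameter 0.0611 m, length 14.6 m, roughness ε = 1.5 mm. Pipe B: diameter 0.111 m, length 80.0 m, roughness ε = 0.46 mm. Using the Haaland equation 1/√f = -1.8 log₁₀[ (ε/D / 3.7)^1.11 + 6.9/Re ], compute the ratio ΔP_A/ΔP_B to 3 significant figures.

Pipe A: V = Q/A = 0.0115/0.002932 = 3.922 m/s; Re = 7.284e+05; ε/D = 0.0245; Haaland → f = 0.05285; ΔP_A = f(L/D)(ρV²/2) = 5.964e+04 Pa.
Pipe B: V = Q/A = 0.0115/0.009677 = 1.188 m/s; Re = 4.01e+05; ε/D = 0.00414; Haaland → f = 0.02902; ΔP_B = f(L/D)(ρV²/2) = 9067 Pa.
ΔP_A/ΔP_B = 5.964e+04/9067 = 6.58.

ΔP_A/ΔP_B ≈ 6.58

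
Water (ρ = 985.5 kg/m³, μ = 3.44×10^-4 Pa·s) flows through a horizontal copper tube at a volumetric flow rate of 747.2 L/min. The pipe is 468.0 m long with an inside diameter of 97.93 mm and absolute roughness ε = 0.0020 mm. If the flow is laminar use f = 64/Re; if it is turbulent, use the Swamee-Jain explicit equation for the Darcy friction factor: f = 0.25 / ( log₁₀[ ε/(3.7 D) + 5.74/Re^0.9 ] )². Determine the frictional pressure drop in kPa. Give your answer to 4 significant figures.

Q = 747.2 L/min = 747.2/60000 = 0.01245 m³/s.
Cross-sectional area A = πD²/4 = π(0.09793)²/4 = 0.007532 m²; mean velocity V = Q/A = 0.01245/0.007532 = 1.653 m/s.
Reynolds number Re = ρVD/μ = 985.5 · 1.653 · 0.09793 / 0.000344 = 4.639e+05.
Re > 4000 → turbulent. Relative roughness ε/D = 2e-06/0.09793 = 2.04e-05. Swamee-Jain: f = 0.25/(log₁₀[2.04e-05/3.7 + 5.74/4.639e+05^0.9])² = 0.25/(log₁₀[5.52e-06 + 4.56e-05])² = 0.25/(-4.291)² = 0.01358.
Darcy-Weisbach: ΔP = f(L/D)(ρV²/2) = 0.01358·(468/0.09793)·(985.5·1.653²/2) = 0.01358·4779·1347 = 8.739e+04 Pa.
ΔP = 8.739e+04 Pa = 87.39 kPa.

ΔP ≈ 87.39 kPa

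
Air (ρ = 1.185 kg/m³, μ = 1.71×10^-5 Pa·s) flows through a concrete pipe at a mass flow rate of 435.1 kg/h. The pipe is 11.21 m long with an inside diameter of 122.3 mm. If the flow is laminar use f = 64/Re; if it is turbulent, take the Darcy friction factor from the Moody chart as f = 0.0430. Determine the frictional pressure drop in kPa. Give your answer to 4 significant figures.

ṁ = 435.1 kg/h = 435.1/3600 = 0.1209 kg/s.
A = πD²/4 = π(0.1223)²/4 = 0.01175 m²; mean velocity V = ṁ/(ρA) = 0.1209/(1.185 · 0.01175) = 8.682 m/s.
Reynolds number Re = ρVD/μ = 1.185 · 8.682 · 0.1223 / 1.71e-05 = 7.358e+04.
Re > 4000 → turbulent; use the Moody-chart value f = 0.0430.
Darcy-Weisbach: ΔP = f(L/D)(ρV²/2) = 0.043·(11.21/0.1223)·(1.185·8.682²/2) = 0.043·91.66·44.66 = 176 Pa.
ΔP = 176 Pa = 0.1760 kPa.

ΔP ≈ 0.1760 kPa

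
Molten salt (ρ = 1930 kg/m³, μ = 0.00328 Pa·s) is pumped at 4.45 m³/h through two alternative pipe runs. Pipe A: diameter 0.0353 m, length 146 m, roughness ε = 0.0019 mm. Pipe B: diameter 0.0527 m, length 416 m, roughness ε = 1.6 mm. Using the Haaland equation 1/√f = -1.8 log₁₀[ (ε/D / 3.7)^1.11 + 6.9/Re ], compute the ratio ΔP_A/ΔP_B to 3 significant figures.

ΔP_A/ΔP_B ≈ 1.06

Pipe A: V = Q/A = 0.001236/0.0009787 = 1.263 m/s; Re = 2.623e+04; ε/D = 5.38e-05; Haaland → f = 0.02418; ΔP_A = f(L/D)(ρV²/2) = 1.539e+05 Pa.
Pipe B: V = Q/A = 0.001236/0.002181 = 0.5667 m/s; Re = 1.757e+04; ε/D = 0.0304; Haaland → f = 0.0593; ΔP_B = f(L/D)(ρV²/2) = 1.451e+05 Pa.
ΔP_A/ΔP_B = 1.539e+05/1.451e+05 = 1.06.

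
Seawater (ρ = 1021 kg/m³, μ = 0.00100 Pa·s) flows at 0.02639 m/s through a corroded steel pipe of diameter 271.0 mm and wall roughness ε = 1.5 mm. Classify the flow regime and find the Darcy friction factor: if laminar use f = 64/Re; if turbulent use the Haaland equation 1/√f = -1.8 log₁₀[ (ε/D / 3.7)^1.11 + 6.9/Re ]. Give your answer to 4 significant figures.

Re = ρVD/μ = 1021·0.02639·0.271/0.001 = 7302.
Re > 4000 → turbulent. ε/D = 0.0015/0.271 = 0.00554; Haaland: 1/√f = -1.8 log₁₀[0.000731 + 0.000945] = 4.996, so f = 0.04006.

f ≈ 0.04006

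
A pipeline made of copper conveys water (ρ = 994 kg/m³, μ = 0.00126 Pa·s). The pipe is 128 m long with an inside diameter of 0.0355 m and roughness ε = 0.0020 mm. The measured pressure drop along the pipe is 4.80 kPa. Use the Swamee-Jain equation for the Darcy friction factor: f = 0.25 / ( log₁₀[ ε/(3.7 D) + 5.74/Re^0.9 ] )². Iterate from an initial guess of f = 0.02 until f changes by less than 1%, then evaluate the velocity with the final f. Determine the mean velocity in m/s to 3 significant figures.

Rearranging Darcy-Weisbach: V = √(2·ΔP·D/(f·L·ρ)). With ε/D = 2e-06/0.0355 = 5.63e-05, iterate starting from f = 0.02:
  f = 0.02 → V = √(2·4800·0.0355/(0.02·128·994)) = 0.366 m/s; Re = ρVD/μ = 1.025e+04; f → 0.03086
  f = 0.03086 → V = 0.2946 m/s; Re = 8250; f → 0.03277
  f = 0.03277 → V = 0.2859 m/s; Re = 8007; f → 0.03305
Converged (Δf/f < 1%). With the final f = 0.03305: V = √(2·4800·0.0355/(0.03305·128·994)) = 0.2847 m/s.

V ≈ 0.285 m/s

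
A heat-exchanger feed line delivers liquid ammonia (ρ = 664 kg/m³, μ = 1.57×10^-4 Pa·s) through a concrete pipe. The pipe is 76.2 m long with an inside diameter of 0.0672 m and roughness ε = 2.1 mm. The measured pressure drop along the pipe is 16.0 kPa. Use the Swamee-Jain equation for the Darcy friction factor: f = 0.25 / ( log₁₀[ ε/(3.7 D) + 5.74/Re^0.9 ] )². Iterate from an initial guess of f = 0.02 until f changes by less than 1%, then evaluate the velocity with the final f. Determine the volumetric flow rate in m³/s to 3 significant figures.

Rearranging Darcy-Weisbach: V = √(2·ΔP·D/(f·L·ρ)). With ε/D = 0.0021/0.0672 = 0.0313, iterate starting from f = 0.02:
  f = 0.02 → V = √(2·1.6e+04·0.0672/(0.02·76.2·664)) = 1.458 m/s; Re = ρVD/μ = 4.143e+05; f → 0.0583
  f = 0.0583 → V = 0.8538 m/s; Re = 2.427e+05; f → 0.05839
Converged (Δf/f < 1%). With the final f = 0.05839: V = √(2·1.6e+04·0.0672/(0.05839·76.2·664)) = 0.8531 m/s.
Q = V·A = 0.8531·(π/4·0.0672²) = 0.003026 m³/s = 0.00303 m³/s.

Q ≈ 0.00303 m³/s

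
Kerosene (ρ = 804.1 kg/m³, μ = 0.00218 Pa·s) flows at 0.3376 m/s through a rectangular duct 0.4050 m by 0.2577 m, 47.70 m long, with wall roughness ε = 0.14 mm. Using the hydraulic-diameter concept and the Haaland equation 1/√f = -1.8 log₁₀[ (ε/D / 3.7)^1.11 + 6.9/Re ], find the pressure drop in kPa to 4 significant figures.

ΔP ≈ 0.1602 kPa

Hydraulic diameter D_h = 4A/P = 4·(0.405·0.2577)/(2·(0.405+0.2577)) = 0.4175/1.325 = 0.315 m.
Re = ρVD_h/μ = 804.1·0.3376·0.315/0.00218 = 3.922e+04.
ε/D_h = 0.00014/0.315 = 0.000444; Haaland gives 1/√f = -1.8 log₁₀[4.45e-05+0.000176] = 6.582, so f = 0.02308.
ΔP = f(L/D_h)(ρV²/2) = 0.02308·47.7/0.315·45.82 = 160.2 Pa.
ΔP = 0.1602 kPa.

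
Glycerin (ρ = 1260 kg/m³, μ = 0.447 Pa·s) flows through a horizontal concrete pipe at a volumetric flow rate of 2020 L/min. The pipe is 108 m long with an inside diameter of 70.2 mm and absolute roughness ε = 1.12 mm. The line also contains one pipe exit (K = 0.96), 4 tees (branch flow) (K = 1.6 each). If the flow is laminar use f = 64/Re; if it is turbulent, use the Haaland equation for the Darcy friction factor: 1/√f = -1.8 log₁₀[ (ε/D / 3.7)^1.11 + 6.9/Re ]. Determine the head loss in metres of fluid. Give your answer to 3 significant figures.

Q = 2020 L/min = 2020/60000 = 0.03367 m³/s.
Cross-sectional area A = πD²/4 = π(0.0702)²/4 = 0.00387 m²; mean velocity V = Q/A = 0.03367/0.00387 = 8.698 m/s.
Reynolds number Re = ρVD/μ = 1260 · 8.698 · 0.0702 / 0.447 = 1721.
Re < 2300 → laminar flow, so f = 64/Re = 64/1721 = 0.03718 (the turbulent correlation is not needed).
Total minor-loss coefficient ΣK = 1·0.96 + 4·1.6 = 7.36.
ΔP = [f·L/D + ΣK]·(ρV²/2) = [0.03718·108/0.0702 + 7.36]·(1260·8.698²/2) = [57.2 + 7.36]·4.767e+04 = 3.078e+06 Pa.
Head loss h_f = ΔP/(ρg) = 3.078e+06/(1260·9.81) = 249 m.

h_f ≈ 249 m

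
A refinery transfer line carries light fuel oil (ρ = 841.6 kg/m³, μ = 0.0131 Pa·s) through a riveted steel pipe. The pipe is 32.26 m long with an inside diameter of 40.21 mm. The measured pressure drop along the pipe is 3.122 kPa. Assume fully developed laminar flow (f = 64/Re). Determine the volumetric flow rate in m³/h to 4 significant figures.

For laminar flow, f = 64/Re with Re = ρVD/μ, so Darcy-Weisbach reduces to ΔP = 32μLV/D². Solving for V: V = ΔP·D²/(32μL) = 3122·(0.04021)²/(32·0.0131·32.26) = 0.3733 m/s.
Check: Re = ρVD/μ = 841.6·0.3733·0.04021/0.0131 = 964.2 < 2300, so the laminar assumption holds.
Q = V·A = 0.3733·(π/4·0.04021²) = 0.000474 m³/s = 1.706 m³/h.

Q ≈ 1.706 m³/h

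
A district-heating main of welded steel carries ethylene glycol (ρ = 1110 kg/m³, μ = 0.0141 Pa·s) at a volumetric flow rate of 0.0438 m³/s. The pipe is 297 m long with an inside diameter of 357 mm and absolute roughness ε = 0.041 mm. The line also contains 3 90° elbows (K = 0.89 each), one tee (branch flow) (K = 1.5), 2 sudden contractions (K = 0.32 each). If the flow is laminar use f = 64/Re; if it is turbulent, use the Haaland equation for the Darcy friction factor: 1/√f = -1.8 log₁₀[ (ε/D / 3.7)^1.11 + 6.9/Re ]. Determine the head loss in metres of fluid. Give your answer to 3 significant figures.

Cross-sectional area A = πD²/4 = π(0.357)²/4 = 0.1001 m²; mean velocity V = Q/A = 0.0438/0.1001 = 0.4376 m/s.
Reynolds number Re = ρVD/μ = 1110 · 0.4376 · 0.357 / 0.0141 = 1.23e+04.
Re > 4000 → turbulent. Relative roughness ε/D = 4.1e-05/0.357 = 0.000115. Haaland: 1/√f = -1.8 log₁₀[(0.000115/3.7)^1.11 + 6.9/1.23e+04] = -1.8 log₁₀[9.91e-06 + 0.000561] = 5.838, so f = 0.02934.
Total minor-loss coefficient ΣK = 3·0.89 + 1·1.5 + 2·0.32 = 4.81.
ΔP = [f·L/D + ΣK]·(ρV²/2) = [0.02934·297/0.357 + 4.81]·(1110·0.4376²/2) = [24.41 + 4.81]·106.3 = 3105 Pa.
Head loss h_f = ΔP/(ρg) = 3105/(1110·9.81) = 0.285 m.

h_f ≈ 0.285 m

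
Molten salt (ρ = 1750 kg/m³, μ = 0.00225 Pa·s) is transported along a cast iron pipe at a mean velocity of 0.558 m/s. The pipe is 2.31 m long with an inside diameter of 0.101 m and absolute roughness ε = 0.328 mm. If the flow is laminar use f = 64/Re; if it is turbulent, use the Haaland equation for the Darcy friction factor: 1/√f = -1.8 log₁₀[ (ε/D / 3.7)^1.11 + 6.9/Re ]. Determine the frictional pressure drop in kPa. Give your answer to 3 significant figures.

ΔP ≈ 0.182 kPa

Reynolds number Re = ρVD/μ = 1750 · 0.558 · 0.101 / 0.00225 = 4.383e+04.
Re > 4000 → turbulent. Relative roughness ε/D = 0.000328/0.101 = 0.00325. Haaland: 1/√f = -1.8 log₁₀[(0.00325/3.7)^1.11 + 6.9/4.383e+04] = -1.8 log₁₀[0.000405 + 0.000157] = 5.85, so f = 0.02922.
Darcy-Weisbach: ΔP = f(L/D)(ρV²/2) = 0.02922·(2.31/0.101)·(1750·0.558²/2) = 0.02922·22.87·272.4 = 182.1 Pa.
ΔP = 182.1 Pa = 0.182 kPa.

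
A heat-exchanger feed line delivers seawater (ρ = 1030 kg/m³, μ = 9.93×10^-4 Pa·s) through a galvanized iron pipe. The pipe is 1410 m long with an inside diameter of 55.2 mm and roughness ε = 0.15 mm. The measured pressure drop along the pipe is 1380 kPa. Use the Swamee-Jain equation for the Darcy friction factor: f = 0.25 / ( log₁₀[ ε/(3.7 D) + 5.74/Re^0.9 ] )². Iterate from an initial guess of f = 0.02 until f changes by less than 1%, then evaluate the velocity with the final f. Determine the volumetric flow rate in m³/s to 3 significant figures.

Q ≈ 0.00472 m³/s

Rearranging Darcy-Weisbach: V = √(2·ΔP·D/(f·L·ρ)). With ε/D = 0.00015/0.0552 = 0.00272, iterate starting from f = 0.02:
  f = 0.02 → V = √(2·1.38e+06·0.0552/(0.02·1410·1030)) = 2.29 m/s; Re = ρVD/μ = 1.311e+05; f → 0.02675
  f = 0.02675 → V = 1.98 m/s; Re = 1.134e+05; f → 0.02692
Converged (Δf/f < 1%). With the final f = 0.02692: V = √(2·1.38e+06·0.0552/(0.02692·1410·1030)) = 1.974 m/s.
Q = V·A = 1.974·(π/4·0.0552²) = 0.004724 m³/s = 0.00472 m³/s.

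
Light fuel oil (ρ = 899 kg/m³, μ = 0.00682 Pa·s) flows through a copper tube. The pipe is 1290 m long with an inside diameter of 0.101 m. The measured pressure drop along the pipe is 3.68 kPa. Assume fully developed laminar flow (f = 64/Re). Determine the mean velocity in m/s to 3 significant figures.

V ≈ 0.133 m/s

For laminar flow, f = 64/Re with Re = ρVD/μ, so Darcy-Weisbach reduces to ΔP = 32μLV/D². Solving for V: V = ΔP·D²/(32μL) = 3680·(0.101)²/(32·0.00682·1290) = 0.1333 m/s.
Check: Re = ρVD/μ = 899·0.1333·0.101/0.00682 = 1775 < 2300, so the laminar assumption holds.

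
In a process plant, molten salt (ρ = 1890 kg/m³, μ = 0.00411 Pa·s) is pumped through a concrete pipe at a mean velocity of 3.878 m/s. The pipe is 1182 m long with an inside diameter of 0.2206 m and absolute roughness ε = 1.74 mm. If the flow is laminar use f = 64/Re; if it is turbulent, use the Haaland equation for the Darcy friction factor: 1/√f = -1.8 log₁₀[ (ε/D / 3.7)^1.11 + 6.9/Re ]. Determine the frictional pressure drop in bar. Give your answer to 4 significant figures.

Reynolds number Re = ρVD/μ = 1890 · 3.878 · 0.2206 / 0.00411 = 3.934e+05.
Re > 4000 → turbulent. Relative roughness ε/D = 0.00174/0.2206 = 0.00789. Haaland: 1/√f = -1.8 log₁₀[(0.00789/3.7)^1.11 + 6.9/3.934e+05] = -1.8 log₁₀[0.00108 + 1.75e-05] = 5.325, so f = 0.03527.
Darcy-Weisbach: ΔP = f(L/D)(ρV²/2) = 0.03527·(1182/0.2206)·(1890·3.878²/2) = 0.03527·5358·1.421e+04 = 2.686e+06 Pa.
ΔP = 2.686e+06 Pa = 26.86 bar.

ΔP ≈ 26.86 bar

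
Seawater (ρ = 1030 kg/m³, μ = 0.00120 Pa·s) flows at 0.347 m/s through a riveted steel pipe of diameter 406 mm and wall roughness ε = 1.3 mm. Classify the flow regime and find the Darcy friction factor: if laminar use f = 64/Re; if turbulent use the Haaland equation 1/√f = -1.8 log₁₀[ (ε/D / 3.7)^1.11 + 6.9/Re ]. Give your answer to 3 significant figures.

Re = ρVD/μ = 1030·0.347·0.406/0.0012 = 1.209e+05.
Re > 4000 → turbulent. ε/D = 0.0013/0.406 = 0.0032; Haaland: 1/√f = -1.8 log₁₀[0.000398 + 5.71e-05] = 6.015, so f = 0.02764.

f ≈ 0.0276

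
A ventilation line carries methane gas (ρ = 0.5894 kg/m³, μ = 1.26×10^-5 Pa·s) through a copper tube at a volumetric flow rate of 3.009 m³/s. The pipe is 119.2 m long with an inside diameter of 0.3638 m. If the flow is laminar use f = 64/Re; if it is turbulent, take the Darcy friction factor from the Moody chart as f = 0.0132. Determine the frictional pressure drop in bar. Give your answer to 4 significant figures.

Cross-sectional area A = πD²/4 = π(0.3638)²/4 = 0.1039 m²; mean velocity V = Q/A = 3.009/0.1039 = 28.95 m/s.
Reynolds number Re = ρVD/μ = 0.5894 · 28.95 · 0.3638 / 1.26e-05 = 4.926e+05.
Re > 4000 → turbulent; use the Moody-chart value f = 0.0132.
Darcy-Weisbach: ΔP = f(L/D)(ρV²/2) = 0.0132·(119.2/0.3638)·(0.5894·28.95²/2) = 0.0132·327.7·246.9 = 1068 Pa.
ΔP = 1068 Pa = 0.01068 bar.

ΔP ≈ 0.01068 bar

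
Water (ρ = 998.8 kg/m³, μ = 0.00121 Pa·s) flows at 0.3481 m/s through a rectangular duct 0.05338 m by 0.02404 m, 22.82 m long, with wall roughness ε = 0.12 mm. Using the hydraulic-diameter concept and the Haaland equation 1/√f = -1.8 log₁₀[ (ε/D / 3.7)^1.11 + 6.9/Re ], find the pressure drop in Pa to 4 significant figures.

ΔP ≈ 1500 Pa

Hydraulic diameter D_h = 4A/P = 4·(0.05338·0.02404)/(2·(0.05338+0.02404)) = 0.005133/0.1548 = 0.03315 m.
Re = ρVD_h/μ = 998.8·0.3481·0.03315/0.00121 = 9525.
ε/D_h = 0.00012/0.03315 = 0.00362; Haaland gives 1/√f = -1.8 log₁₀[0.000457+0.000724] = 5.27, so f = 0.03601.
ΔP = f(L/D_h)(ρV²/2) = 0.03601·22.82/0.03315·60.51 = 1500 Pa.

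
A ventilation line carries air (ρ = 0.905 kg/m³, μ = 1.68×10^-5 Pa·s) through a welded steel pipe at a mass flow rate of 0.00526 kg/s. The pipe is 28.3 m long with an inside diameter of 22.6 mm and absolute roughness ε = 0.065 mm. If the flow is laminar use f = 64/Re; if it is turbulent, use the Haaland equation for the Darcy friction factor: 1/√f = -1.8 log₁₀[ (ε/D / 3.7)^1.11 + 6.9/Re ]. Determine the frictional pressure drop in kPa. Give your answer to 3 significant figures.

A = πD²/4 = π(0.0226)²/4 = 0.0004011 m²; mean velocity V = ṁ/(ρA) = 0.00526/(0.905 · 0.0004011) = 14.49 m/s.
Reynolds number Re = ρVD/μ = 0.905 · 14.49 · 0.0226 / 1.68e-05 = 1.764e+04.
Re > 4000 → turbulent. Relative roughness ε/D = 6.5e-05/0.0226 = 0.00288. Haaland: 1/√f = -1.8 log₁₀[(0.00288/3.7)^1.11 + 6.9/1.764e+04] = -1.8 log₁₀[0.000354 + 0.000391] = 5.63, so f = 0.03155.
Darcy-Weisbach: ΔP = f(L/D)(ρV²/2) = 0.03155·(28.3/0.0226)·(0.905·14.49²/2) = 0.03155·1252·94.99 = 3752 Pa.
ΔP = 3752 Pa = 3.75 kPa.

ΔP ≈ 3.75 kPa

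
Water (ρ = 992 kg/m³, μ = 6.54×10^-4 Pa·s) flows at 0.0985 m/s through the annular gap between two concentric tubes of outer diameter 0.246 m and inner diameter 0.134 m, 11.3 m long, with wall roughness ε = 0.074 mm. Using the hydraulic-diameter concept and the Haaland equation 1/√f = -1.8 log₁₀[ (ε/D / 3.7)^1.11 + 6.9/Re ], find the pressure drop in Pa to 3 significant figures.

ΔP ≈ 13.6 Pa

Hydraulic diameter D_h = 4A/P = D_o - D_i = 0.246 - 0.134 = 0.112 m.
Re = ρVD_h/μ = 992·0.0985·0.112/0.000654 = 1.673e+04.
ε/D_h = 7.4e-05/0.112 = 0.000661; Haaland gives 1/√f = -1.8 log₁₀[6.91e-05+0.000412] = 5.971, so f = 0.02804.
ΔP = f(L/D_h)(ρV²/2) = 0.02804·11.3/0.112·4.812 = 13.62 Pa.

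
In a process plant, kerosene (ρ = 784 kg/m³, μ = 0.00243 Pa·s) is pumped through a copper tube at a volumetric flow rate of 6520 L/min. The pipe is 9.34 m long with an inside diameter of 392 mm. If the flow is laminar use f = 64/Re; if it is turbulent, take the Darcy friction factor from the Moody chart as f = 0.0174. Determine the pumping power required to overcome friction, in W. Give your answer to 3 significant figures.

Q = 6520 L/min = 6520/60000 = 0.1087 m³/s.
Cross-sectional area A = πD²/4 = π(0.392)²/4 = 0.1207 m²; mean velocity V = Q/A = 0.1087/0.1207 = 0.9004 m/s.
Reynolds number Re = ρVD/μ = 784 · 0.9004 · 0.392 / 0.00243 = 1.139e+05.
Re > 4000 → turbulent; use the Moody-chart value f = 0.0174.
Darcy-Weisbach: ΔP = f(L/D)(ρV²/2) = 0.0174·(9.34/0.392)·(784·0.9004²/2) = 0.0174·23.83·317.8 = 131.8 Pa.
Pumping power P = QΔP = 0.1087·131.8 = 14.32 W = 14.3 W.

P ≈ 14.3 W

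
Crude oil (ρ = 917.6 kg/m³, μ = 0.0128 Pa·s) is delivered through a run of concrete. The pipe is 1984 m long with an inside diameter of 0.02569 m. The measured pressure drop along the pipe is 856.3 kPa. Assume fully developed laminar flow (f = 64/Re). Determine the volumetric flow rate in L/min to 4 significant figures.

Q ≈ 21.63 L/min

For laminar flow, f = 64/Re with Re = ρVD/μ, so Darcy-Weisbach reduces to ΔP = 32μLV/D². Solving for V: V = ΔP·D²/(32μL) = 8.563e+05·(0.02569)²/(32·0.0128·1984) = 0.6954 m/s.
Check: Re = ρVD/μ = 917.6·0.6954·0.02569/0.0128 = 1281 < 2300, so the laminar assumption holds.
Q = V·A = 0.6954·(π/4·0.02569²) = 0.0003605 m³/s = 21.63 L/min.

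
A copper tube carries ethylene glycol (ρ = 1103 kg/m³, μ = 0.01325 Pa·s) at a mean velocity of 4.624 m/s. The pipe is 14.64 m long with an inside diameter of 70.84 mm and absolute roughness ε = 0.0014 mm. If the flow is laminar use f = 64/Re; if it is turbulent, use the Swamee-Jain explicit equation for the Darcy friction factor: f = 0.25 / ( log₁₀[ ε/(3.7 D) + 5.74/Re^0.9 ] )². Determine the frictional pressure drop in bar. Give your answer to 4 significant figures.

Reynolds number Re = ρVD/μ = 1103 · 4.624 · 0.07084 / 0.0132 = 2.727e+04.
Re > 4000 → turbulent. Relative roughness ε/D = 1.4e-06/0.07084 = 1.98e-05. Swamee-Jain: f = 0.25/(log₁₀[1.98e-05/3.7 + 5.74/2.727e+04^0.9])² = 0.25/(log₁₀[5.34e-06 + 0.000585])² = 0.25/(-3.229)² = 0.02397.
Darcy-Weisbach: ΔP = f(L/D)(ρV²/2) = 0.02397·(14.64/0.07084)·(1103·4.624²/2) = 0.02397·206.7·1.179e+04 = 5.842e+04 Pa.
ΔP = 5.842e+04 Pa = 0.5842 bar.

ΔP ≈ 0.5842 bar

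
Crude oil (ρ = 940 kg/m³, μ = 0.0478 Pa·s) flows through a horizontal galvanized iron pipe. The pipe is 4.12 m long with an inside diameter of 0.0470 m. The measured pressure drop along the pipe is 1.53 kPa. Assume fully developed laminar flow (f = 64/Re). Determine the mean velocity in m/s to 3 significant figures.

For laminar flow, f = 64/Re with Re = ρVD/μ, so Darcy-Weisbach reduces to ΔP = 32μLV/D². Solving for V: V = ΔP·D²/(32μL) = 1530·(0.047)²/(32·0.0478·4.12) = 0.5363 m/s.
Check: Re = ρVD/μ = 940·0.5363·0.047/0.0478 = 495.7 < 2300, so the laminar assumption holds.

V ≈ 0.536 m/s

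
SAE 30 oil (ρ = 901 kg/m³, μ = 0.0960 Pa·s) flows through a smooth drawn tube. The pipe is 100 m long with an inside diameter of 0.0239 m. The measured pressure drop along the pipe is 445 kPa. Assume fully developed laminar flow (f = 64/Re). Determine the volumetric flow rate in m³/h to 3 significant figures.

For laminar flow, f = 64/Re with Re = ρVD/μ, so Darcy-Weisbach reduces to ΔP = 32μLV/D². Solving for V: V = ΔP·D²/(32μL) = 4.45e+05·(0.0239)²/(32·0.096·100) = 0.8274 m/s.
Check: Re = ρVD/μ = 901·0.8274·0.0239/0.096 = 185.6 < 2300, so the laminar assumption holds.
Q = V·A = 0.8274·(π/4·0.0239²) = 0.0003712 m³/s = 1.34 m³/h.

Q ≈ 1.34 m³/h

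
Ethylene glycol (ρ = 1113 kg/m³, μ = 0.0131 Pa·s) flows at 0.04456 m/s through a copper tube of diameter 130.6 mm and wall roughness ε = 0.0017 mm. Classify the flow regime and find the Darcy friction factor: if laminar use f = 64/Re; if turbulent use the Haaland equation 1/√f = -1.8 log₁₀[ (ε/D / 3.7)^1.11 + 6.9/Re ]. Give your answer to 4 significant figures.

Re = ρVD/μ = 1113·0.04456·0.1306/0.0131 = 494.4.
Re < 2300 → laminar, so f = 64/Re = 0.1294 (roughness is irrelevant in laminar flow).

f ≈ 0.1294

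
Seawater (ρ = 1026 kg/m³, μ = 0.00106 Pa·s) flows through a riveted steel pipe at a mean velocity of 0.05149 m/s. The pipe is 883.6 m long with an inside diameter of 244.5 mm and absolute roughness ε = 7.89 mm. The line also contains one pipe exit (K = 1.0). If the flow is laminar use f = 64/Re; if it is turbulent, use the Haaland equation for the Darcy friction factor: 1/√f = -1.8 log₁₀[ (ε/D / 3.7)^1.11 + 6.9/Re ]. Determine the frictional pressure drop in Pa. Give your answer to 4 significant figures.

ΔP ≈ 303.5 Pa

Reynolds number Re = ρVD/μ = 1026 · 0.05149 · 0.2445 / 0.00106 = 1.219e+04.
Re > 4000 → turbulent. Relative roughness ε/D = 0.00789/0.2445 = 0.0323. Haaland: 1/√f = -1.8 log₁₀[(0.0323/3.7)^1.11 + 6.9/1.219e+04] = -1.8 log₁₀[0.00518 + 0.000566] = 4.034, so f = 0.06146.
Total minor-loss coefficient ΣK = 1·1 = 1.
ΔP = [f·L/D + ΣK]·(ρV²/2) = [0.06146·883.6/0.2445 + 1]·(1026·0.05149²/2) = [222.1 + 1]·1.36 = 303.5 Pa.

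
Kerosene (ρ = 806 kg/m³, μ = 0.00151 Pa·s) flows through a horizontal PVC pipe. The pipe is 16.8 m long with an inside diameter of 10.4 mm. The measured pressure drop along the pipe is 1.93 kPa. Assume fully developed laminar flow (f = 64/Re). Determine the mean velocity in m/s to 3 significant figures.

For laminar flow, f = 64/Re with Re = ρVD/μ, so Darcy-Weisbach reduces to ΔP = 32μLV/D². Solving for V: V = ΔP·D²/(32μL) = 1930·(0.0104)²/(32·0.00151·16.8) = 0.2572 m/s.
Check: Re = ρVD/μ = 806·0.2572·0.0104/0.00151 = 1428 < 2300, so the laminar assumption holds.

V ≈ 0.257 m/s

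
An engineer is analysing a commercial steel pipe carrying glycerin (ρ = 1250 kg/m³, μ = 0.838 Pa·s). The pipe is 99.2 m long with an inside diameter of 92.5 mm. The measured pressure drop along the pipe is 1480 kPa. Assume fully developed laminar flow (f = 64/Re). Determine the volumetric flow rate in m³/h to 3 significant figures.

For laminar flow, f = 64/Re with Re = ρVD/μ, so Darcy-Weisbach reduces to ΔP = 32μLV/D². Solving for V: V = ΔP·D²/(32μL) = 1.48e+06·(0.0925)²/(32·0.838·99.2) = 4.76 m/s.
Check: Re = ρVD/μ = 1250·4.76·0.0925/0.838 = 656.8 < 2300, so the laminar assumption holds.
Q = V·A = 4.76·(π/4·0.0925²) = 0.03199 m³/s = 115 m³/h.

Q ≈ 115 m³/h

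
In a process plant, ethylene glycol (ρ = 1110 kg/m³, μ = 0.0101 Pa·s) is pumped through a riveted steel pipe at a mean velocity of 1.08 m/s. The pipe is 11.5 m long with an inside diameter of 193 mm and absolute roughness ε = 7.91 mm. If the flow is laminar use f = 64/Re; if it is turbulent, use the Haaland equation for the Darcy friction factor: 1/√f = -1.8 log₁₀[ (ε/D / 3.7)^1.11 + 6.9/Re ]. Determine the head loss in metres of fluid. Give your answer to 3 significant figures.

Reynolds number Re = ρVD/μ = 1110 · 1.08 · 0.193 / 0.0101 = 2.291e+04.
Re > 4000 → turbulent. Relative roughness ε/D = 0.00791/0.193 = 0.041. Haaland: 1/√f = -1.8 log₁₀[(0.041/3.7)^1.11 + 6.9/2.291e+04] = -1.8 log₁₀[0.00675 + 0.000301] = 3.873, so f = 0.06666.
Darcy-Weisbach: ΔP = f(L/D)(ρV²/2) = 0.06666·(11.5/0.193)·(1110·1.08²/2) = 0.06666·59.59·647.4 = 2571 Pa.
Head loss h_f = ΔP/(ρg) = 2571/(1110·9.81) = 0.236 m.

h_f ≈ 0.236 m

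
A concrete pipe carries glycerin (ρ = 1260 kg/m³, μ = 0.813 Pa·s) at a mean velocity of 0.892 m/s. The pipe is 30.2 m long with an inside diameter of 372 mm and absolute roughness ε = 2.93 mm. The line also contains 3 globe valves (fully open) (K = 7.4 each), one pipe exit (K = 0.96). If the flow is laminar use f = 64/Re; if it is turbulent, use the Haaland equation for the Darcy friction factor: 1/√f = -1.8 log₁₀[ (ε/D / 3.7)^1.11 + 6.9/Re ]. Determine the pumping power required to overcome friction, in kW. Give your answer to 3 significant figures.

Reynolds number Re = ρVD/μ = 1260 · 0.892 · 0.372 / 0.813 = 514.3.
Re < 2300 → laminar flow, so f = 64/Re = 64/514.3 = 0.1244 (the turbulent correlation is not needed).
Total minor-loss coefficient ΣK = 3·7.4 + 1·0.96 = 23.2.
ΔP = [f·L/D + ΣK]·(ρV²/2) = [0.1244·30.2/0.372 + 23.2]·(1260·0.892²/2) = [10.1 + 23.2]·501.3 = 1.667e+04 Pa.
Q = V·A = 0.892·0.1087 = 0.09695 m³/s.
Pumping power P = QΔP = 0.09695·1.667e+04 = 1616 W = 1.62 kW.

P ≈ 1.62 kW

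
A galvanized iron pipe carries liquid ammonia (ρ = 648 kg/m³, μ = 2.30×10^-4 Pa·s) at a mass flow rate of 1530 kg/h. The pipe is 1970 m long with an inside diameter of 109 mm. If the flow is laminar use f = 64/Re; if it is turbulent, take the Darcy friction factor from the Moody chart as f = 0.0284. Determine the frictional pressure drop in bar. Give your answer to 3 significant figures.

ṁ = 1530 kg/h = 1530/3600 = 0.425 kg/s.
A = πD²/4 = π(0.109)²/4 = 0.009331 m²; mean velocity V = ṁ/(ρA) = 0.425/(648 · 0.009331) = 0.07029 m/s.
Reynolds number Re = ρVD/μ = 648 · 0.07029 · 0.109 / 0.00023 = 2.158e+04.
Re > 4000 → turbulent; use the Moody-chart value f = 0.0284.
Darcy-Weisbach: ΔP = f(L/D)(ρV²/2) = 0.0284·(1970/0.109)·(648·0.07029²/2) = 0.0284·1.807e+04·1.601 = 821.6 Pa.
ΔP = 821.6 Pa = 0.00822 bar.

ΔP ≈ 0.00822 bar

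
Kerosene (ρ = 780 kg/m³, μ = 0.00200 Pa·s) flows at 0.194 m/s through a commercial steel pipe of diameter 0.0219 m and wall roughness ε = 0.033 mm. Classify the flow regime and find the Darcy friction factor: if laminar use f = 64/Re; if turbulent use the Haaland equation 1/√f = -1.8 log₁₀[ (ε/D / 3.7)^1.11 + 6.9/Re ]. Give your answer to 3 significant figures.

f ≈ 0.0386

Re = ρVD/μ = 780·0.194·0.0219/0.002 = 1657.
Re < 2300 → laminar, so f = 64/Re = 0.03863 (roughness is irrelevant in laminar flow).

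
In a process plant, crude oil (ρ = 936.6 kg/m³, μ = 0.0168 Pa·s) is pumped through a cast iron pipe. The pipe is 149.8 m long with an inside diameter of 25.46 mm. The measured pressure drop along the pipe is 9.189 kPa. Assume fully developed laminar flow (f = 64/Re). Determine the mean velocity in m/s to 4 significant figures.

For laminar flow, f = 64/Re with Re = ρVD/μ, so Darcy-Weisbach reduces to ΔP = 32μLV/D². Solving for V: V = ΔP·D²/(32μL) = 9189·(0.02546)²/(32·0.0168·149.8) = 0.07396 m/s.
Check: Re = ρVD/μ = 936.6·0.07396·0.02546/0.0168 = 105 < 2300, so the laminar assumption holds.

V ≈ 0.07396 m/s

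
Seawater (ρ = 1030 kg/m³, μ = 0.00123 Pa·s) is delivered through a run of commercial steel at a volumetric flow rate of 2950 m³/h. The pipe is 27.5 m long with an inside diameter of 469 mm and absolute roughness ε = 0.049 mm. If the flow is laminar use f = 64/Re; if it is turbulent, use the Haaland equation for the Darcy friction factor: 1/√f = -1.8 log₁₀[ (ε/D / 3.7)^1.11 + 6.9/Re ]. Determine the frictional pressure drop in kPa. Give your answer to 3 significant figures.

ΔP ≈ 8.74 kPa

Q = 2950 m³/h = 2950/3600 = 0.8194 m³/s.
Cross-sectional area A = πD²/4 = π(0.469)²/4 = 0.1728 m²; mean velocity V = Q/A = 0.8194/0.1728 = 4.743 m/s.
Reynolds number Re = ρVD/μ = 1030 · 4.743 · 0.469 / 0.00123 = 1.863e+06.
Re > 4000 → turbulent. Relative roughness ε/D = 4.9e-05/0.469 = 0.000104. Haaland: 1/√f = -1.8 log₁₀[(0.000104/3.7)^1.11 + 6.9/1.863e+06] = -1.8 log₁₀[8.92e-06 + 3.7e-06] = 8.818, so f = 0.01286.
Darcy-Weisbach: ΔP = f(L/D)(ρV²/2) = 0.01286·(27.5/0.469)·(1030·4.743²/2) = 0.01286·58.64·1.159e+04 = 8738 Pa.
ΔP = 8738 Pa = 8.74 kPa.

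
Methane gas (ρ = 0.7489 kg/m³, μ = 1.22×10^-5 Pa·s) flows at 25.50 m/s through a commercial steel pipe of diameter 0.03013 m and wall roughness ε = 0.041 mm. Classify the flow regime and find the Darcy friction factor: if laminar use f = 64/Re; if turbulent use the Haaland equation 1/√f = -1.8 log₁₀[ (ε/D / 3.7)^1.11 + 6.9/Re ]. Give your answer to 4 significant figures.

f ≈ 0.02488

Re = ρVD/μ = 0.7489·25.5·0.03013/1.22e-05 = 4.716e+04.
Re > 4000 → turbulent. ε/D = 4.1e-05/0.03013 = 0.00136; Haaland: 1/√f = -1.8 log₁₀[0.000154 + 0.000146] = 6.34, so f = 0.02488.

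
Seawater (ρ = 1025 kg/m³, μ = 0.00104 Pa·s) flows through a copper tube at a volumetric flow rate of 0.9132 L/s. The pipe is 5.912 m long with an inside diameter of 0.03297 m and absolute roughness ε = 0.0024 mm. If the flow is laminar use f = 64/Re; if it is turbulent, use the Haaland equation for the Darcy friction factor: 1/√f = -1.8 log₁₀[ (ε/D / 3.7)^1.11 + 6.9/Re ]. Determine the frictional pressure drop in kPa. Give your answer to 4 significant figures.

Q = 0.9132 L/s = 0.9132/1000 = 0.0009132 m³/s.
Cross-sectional area A = πD²/4 = π(0.03297)²/4 = 0.0008537 m²; mean velocity V = Q/A = 0.0009132/0.0008537 = 1.07 m/s.
Reynolds number Re = ρVD/μ = 1025 · 1.07 · 0.03297 / 0.00104 = 3.476e+04.
Re > 4000 → turbulent. Relative roughness ε/D = 2.4e-06/0.03297 = 7.28e-05. Haaland: 1/√f = -1.8 log₁₀[(7.28e-05/3.7)^1.11 + 6.9/3.476e+04] = -1.8 log₁₀[5.97e-06 + 0.000199] = 6.641, so f = 0.02268.
Darcy-Weisbach: ΔP = f(L/D)(ρV²/2) = 0.02268·(5.912/0.03297)·(1025·1.07²/2) = 0.02268·179.3·586.4 = 2384 Pa.
ΔP = 2384 Pa = 2.384 kPa.

ΔP ≈ 2.384 kPa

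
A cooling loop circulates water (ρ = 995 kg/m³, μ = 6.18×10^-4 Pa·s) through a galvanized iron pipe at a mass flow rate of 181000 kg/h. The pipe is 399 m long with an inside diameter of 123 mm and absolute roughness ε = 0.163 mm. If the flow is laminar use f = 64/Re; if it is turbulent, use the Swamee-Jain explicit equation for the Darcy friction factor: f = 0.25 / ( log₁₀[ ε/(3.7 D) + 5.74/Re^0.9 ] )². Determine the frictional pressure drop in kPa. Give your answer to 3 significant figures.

ṁ = 181000 kg/h = 181000/3600 = 50.28 kg/s.
A = πD²/4 = π(0.123)²/4 = 0.01188 m²; mean velocity V = ṁ/(ρA) = 50.28/(995 · 0.01188) = 4.253 m/s.
Reynolds number Re = ρVD/μ = 995 · 4.253 · 0.123 / 0.000618 = 8.422e+05.
Re > 4000 → turbulent. Relative roughness ε/D = 0.000163/0.123 = 0.00133. Swamee-Jain: f = 0.25/(log₁₀[0.00133/3.7 + 5.74/8.422e+05^0.9])² = 0.25/(log₁₀[0.000358 + 2.67e-05])² = 0.25/(-3.415)² = 0.02144.
Darcy-Weisbach: ΔP = f(L/D)(ρV²/2) = 0.02144·(399/0.123)·(995·4.253²/2) = 0.02144·3244·8997 = 6.257e+05 Pa.
ΔP = 6.257e+05 Pa = 626 kPa.

ΔP ≈ 626 kPa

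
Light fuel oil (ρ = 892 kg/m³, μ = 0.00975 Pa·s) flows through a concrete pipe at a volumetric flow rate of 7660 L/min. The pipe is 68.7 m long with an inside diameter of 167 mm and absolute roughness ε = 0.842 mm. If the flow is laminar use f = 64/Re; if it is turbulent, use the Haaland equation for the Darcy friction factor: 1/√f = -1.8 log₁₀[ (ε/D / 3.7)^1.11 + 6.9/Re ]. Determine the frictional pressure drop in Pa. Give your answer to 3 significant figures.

ΔP ≈ 196000 Pa

Q = 7660 L/min = 7660/60000 = 0.1277 m³/s.
Cross-sectional area A = πD²/4 = π(0.167)²/4 = 0.0219 m²; mean velocity V = Q/A = 0.1277/0.0219 = 5.828 m/s.
Reynolds number Re = ρVD/μ = 892 · 5.828 · 0.167 / 0.00975 = 8.905e+04.
Re > 4000 → turbulent. Relative roughness ε/D = 0.000842/0.167 = 0.00504. Haaland: 1/√f = -1.8 log₁₀[(0.00504/3.7)^1.11 + 6.9/8.905e+04] = -1.8 log₁₀[0.000659 + 7.75e-05] = 5.639, so f = 0.03145.
Darcy-Weisbach: ΔP = f(L/D)(ρV²/2) = 0.03145·(68.7/0.167)·(892·5.828²/2) = 0.03145·411.4·1.515e+04 = 1.96e+05 Pa.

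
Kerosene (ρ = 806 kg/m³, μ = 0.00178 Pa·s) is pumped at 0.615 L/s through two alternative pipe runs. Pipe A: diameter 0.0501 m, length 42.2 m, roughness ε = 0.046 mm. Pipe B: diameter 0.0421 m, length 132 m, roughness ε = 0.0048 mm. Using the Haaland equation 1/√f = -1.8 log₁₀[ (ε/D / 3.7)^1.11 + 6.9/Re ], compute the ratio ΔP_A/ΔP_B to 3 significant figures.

Pipe A: V = Q/A = 0.000615/0.001971 = 0.312 m/s; Re = 7077; ε/D = 0.000918; Haaland → f = 0.03502; ΔP_A = f(L/D)(ρV²/2) = 1157 Pa.
Pipe B: V = Q/A = 0.000615/0.001392 = 0.4418 m/s; Re = 8422; ε/D = 0.000114; Haaland → f = 0.03251; ΔP_B = f(L/D)(ρV²/2) = 8017 Pa.
ΔP_A/ΔP_B = 1157/8017 = 0.144.

ΔP_A/ΔP_B ≈ 0.144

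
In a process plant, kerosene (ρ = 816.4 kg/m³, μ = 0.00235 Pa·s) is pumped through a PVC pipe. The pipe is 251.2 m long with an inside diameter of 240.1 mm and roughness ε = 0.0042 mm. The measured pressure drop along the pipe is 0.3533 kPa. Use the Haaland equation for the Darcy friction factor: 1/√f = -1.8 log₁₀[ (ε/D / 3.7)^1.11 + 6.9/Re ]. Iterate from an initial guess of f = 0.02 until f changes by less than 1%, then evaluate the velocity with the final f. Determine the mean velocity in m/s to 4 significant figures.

V ≈ 0.1717 m/s

Rearranging Darcy-Weisbach: V = √(2·ΔP·D/(f·L·ρ)). With ε/D = 4.2e-06/0.2401 = 1.75e-05, iterate starting from f = 0.02:
  f = 0.02 → V = √(2·353.3·0.2401/(0.02·251.2·816.4)) = 0.2034 m/s; Re = ρVD/μ = 1.696e+04; f → 0.02687
  f = 0.02687 → V = 0.1755 m/s; Re = 1.464e+04; f → 0.02791
  f = 0.02791 → V = 0.1722 m/s; Re = 1.436e+04; f → 0.02805
Converged (Δf/f < 1%). With the final f = 0.02805: V = √(2·353.3·0.2401/(0.02805·251.2·816.4)) = 0.1717 m/s.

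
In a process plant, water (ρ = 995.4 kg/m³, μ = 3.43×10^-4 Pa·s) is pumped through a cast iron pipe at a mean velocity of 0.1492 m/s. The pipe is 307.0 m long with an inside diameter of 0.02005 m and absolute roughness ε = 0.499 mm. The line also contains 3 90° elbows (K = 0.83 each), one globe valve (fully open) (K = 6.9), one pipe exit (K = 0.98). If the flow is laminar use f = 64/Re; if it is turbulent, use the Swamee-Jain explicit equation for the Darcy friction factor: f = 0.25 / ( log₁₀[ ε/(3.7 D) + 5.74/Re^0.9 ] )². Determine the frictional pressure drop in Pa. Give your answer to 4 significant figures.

ΔP ≈ 9940 Pa

Reynolds number Re = ρVD/μ = 995.4 · 0.1492 · 0.02005 / 0.000343 = 8681.
Re > 4000 → turbulent. Relative roughness ε/D = 0.000499/0.02005 = 0.0249. Swamee-Jain: f = 0.25/(log₁₀[0.0249/3.7 + 5.74/8681^0.9])² = 0.25/(log₁₀[0.00673 + 0.00164])² = 0.25/(-2.078)² = 0.05792.
Total minor-loss coefficient ΣK = 3·0.83 + 1·6.9 + 1·0.98 = 10.4.
ΔP = [f·L/D + ΣK]·(ρV²/2) = [0.05792·307/0.02005 + 10.4]·(995.4·0.1492²/2) = [886.8 + 10.4]·11.08 = 9940 Pa.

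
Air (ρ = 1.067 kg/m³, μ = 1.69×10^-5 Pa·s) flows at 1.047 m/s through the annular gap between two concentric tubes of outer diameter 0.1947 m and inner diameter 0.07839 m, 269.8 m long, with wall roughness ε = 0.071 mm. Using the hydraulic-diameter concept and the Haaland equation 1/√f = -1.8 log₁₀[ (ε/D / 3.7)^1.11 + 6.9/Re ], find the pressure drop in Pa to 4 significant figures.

Hydraulic diameter D_h = 4A/P = D_o - D_i = 0.1947 - 0.07839 = 0.1163 m.
Re = ρVD_h/μ = 1.067·1.047·0.1163/1.69e-05 = 7688.
ε/D_h = 7.1e-05/0.1163 = 0.00061; Haaland gives 1/√f = -1.8 log₁₀[6.33e-05+0.000897] = 5.431, so f = 0.0339.
ΔP = f(L/D_h)(ρV²/2) = 0.0339·269.8/0.1163·0.5848 = 45.99 Pa.

ΔP ≈ 45.99 Pa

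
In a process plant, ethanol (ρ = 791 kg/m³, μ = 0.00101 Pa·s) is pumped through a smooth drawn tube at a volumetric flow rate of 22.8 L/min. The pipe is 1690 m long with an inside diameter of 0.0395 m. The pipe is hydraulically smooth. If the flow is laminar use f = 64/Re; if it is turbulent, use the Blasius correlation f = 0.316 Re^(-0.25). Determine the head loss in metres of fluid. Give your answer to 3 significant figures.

Q = 22.8 L/min = 22.8/60000 = 0.00038 m³/s.
Cross-sectional area A = πD²/4 = π(0.0395)²/4 = 0.001225 m²; mean velocity V = Q/A = 0.00038/0.001225 = 0.3101 m/s.
Reynolds number Re = ρVD/μ = 791 · 0.3101 · 0.0395 / 0.00101 = 9593.
Re > 4000 → turbulent. Smooth-pipe (Blasius): f = 0.316 Re^(-0.25) = 0.316/(9593)^0.25 = 0.03193.
Darcy-Weisbach: ΔP = f(L/D)(ρV²/2) = 0.03193·(1690/0.0395)·(791·0.3101²/2) = 0.03193·4.278e+04·38.03 = 5.196e+04 Pa.
Head loss h_f = ΔP/(ρg) = 5.196e+04/(791·9.81) = 6.70 m.

h_f ≈ 6.70 m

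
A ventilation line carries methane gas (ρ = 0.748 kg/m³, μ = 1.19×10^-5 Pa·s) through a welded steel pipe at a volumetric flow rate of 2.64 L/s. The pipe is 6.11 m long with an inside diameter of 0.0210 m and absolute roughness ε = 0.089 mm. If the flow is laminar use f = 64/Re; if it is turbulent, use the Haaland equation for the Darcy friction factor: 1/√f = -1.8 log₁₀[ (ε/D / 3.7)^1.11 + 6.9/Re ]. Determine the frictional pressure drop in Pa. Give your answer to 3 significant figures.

ΔP ≈ 230 Pa

Q = 2.64 L/s = 2.64/1000 = 0.00264 m³/s.
Cross-sectional area A = πD²/4 = π(0.021)²/4 = 0.0003464 m²; mean velocity V = Q/A = 0.00264/0.0003464 = 7.622 m/s.
Reynolds number Re = ρVD/μ = 0.748 · 7.622 · 0.021 / 1.19e-05 = 1.006e+04.
Re > 4000 → turbulent. Relative roughness ε/D = 8.9e-05/0.021 = 0.00424. Haaland: 1/√f = -1.8 log₁₀[(0.00424/3.7)^1.11 + 6.9/1.006e+04] = -1.8 log₁₀[0.000544 + 0.000686] = 5.238, so f = 0.03644.
Darcy-Weisbach: ΔP = f(L/D)(ρV²/2) = 0.03644·(6.11/0.021)·(0.748·7.622²/2) = 0.03644·291·21.73 = 230.4 Pa.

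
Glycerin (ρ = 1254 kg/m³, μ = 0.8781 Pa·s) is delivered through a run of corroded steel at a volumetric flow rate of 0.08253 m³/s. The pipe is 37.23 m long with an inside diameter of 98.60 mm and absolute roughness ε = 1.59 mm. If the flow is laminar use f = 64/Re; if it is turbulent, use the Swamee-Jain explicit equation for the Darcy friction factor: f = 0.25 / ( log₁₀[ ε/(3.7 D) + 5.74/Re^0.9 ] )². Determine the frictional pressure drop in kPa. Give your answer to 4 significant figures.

ΔP ≈ 1163 kPa

Cross-sectional area A = πD²/4 = π(0.0986)²/4 = 0.007636 m²; mean velocity V = Q/A = 0.08253/0.007636 = 10.81 m/s.
Reynolds number Re = ρVD/μ = 1254 · 10.81 · 0.0986 / 0.878 = 1522.
Re < 2300 → laminar flow, so f = 64/Re = 64/1522 = 0.04205 (the turbulent correlation is not needed).
Darcy-Weisbach: ΔP = f(L/D)(ρV²/2) = 0.04205·(37.23/0.0986)·(1254·10.81²/2) = 0.04205·377.6·7.325e+04 = 1.163e+06 Pa.
ΔP = 1.163e+06 Pa = 1163 kPa.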